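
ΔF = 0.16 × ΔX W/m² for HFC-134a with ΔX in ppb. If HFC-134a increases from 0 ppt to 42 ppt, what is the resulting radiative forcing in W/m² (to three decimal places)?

ΔF = 0.007 W/m²

HFC-134a: Δ = 42 − 0 = 42 ppt = 0.042 ppb; ΔF = 0.16 × 0.042 = 0.0067 W/m².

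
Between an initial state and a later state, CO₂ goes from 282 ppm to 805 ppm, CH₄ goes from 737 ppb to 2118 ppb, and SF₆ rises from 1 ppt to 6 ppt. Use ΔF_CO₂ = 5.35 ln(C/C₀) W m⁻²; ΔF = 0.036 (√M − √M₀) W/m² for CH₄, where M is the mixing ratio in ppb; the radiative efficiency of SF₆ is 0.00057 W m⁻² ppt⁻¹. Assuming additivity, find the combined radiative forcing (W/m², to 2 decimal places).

ΔF = 6.29 W/m²

CO₂: 5.35 × ln(805/282) = 5.35 × ln(2.85461) = 5.35 × 1.04894 = 5.6118 W/m².
CH₄: 0.036 × (√2118 − √737) = 0.036 × (46.0217 − 27.1477) = 0.036 × 18.8740 = 0.6795 W/m².
SF₆: ΔF = 0.00057 × (6 − 1) = 0.00057 × 5 = 0.0029 W/m².
Total ΔF = 5.6118 + 0.6795 + 0.0029 = 6.2942 W/m².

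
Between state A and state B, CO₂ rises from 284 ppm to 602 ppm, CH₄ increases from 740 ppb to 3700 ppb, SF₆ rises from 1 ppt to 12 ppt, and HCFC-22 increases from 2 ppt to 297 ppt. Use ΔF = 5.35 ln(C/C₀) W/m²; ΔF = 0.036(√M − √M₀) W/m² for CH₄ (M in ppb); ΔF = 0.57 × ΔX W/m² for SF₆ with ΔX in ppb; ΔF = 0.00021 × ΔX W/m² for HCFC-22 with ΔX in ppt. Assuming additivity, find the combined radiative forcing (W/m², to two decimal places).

ΔF = 5.30 W/m²

CO₂: 5.35 × ln(602/284) = 5.35 × ln(2.11972) = 5.35 × 0.75128 = 4.0193 W/m².
CH₄: 0.036 × (√3700 − √740) = 0.036 × (60.8276 − 27.2029) = 0.036 × 33.6247 = 1.2105 W/m².
SF₆: Δ = 12 − 1 = 11 ppt = 0.011 ppb; ΔF = 0.57 × 0.011 = 0.0063 W/m².
HCFC-22: ΔF = 0.00021 × (297 − 2) = 0.00021 × 295 = 0.0620 W/m².
Total ΔF = 4.0193 + 1.2105 + 0.0063 + 0.0620 = 5.2981 W/m².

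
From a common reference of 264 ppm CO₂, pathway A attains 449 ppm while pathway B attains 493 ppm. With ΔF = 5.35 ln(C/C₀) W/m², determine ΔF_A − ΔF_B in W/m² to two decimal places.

ΔF_A = 5.35 ln(449/264) = 5.35 × 0.53107 = 2.8412 W/m².
ΔF_B = 5.35 ln(493/264) = 5.35 × 0.62456 = 3.3414 W/m².
Difference: 2.8412 − 3.3414 = -0.5002 W/m².

ΔF_A − ΔF_B = -0.50 W/m²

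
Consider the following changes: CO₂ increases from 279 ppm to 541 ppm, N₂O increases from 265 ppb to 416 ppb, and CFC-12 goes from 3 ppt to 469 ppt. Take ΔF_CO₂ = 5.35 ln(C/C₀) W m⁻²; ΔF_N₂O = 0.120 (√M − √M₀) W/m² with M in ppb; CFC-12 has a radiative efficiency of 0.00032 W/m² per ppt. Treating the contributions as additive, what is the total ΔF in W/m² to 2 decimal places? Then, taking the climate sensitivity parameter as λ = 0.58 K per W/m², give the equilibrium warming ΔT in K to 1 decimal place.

ΔF = 4.19 W/m²; ΔT = 2.4 K

CO₂: 5.35 × ln(541/279) = 5.35 × ln(1.93907) = 5.35 × 0.66221 = 3.5428 W/m².
N₂O: 0.120 × (√416 − √265) = 0.120 × (20.3961 − 16.2788) = 0.120 × 4.1173 = 0.4941 W/m².
CFC-12: ΔF = 0.00032 × (469 − 3) = 0.00032 × 466 = 0.1491 W/m².
Total ΔF = 3.5428 + 0.4941 + 0.1491 = 4.1860 W/m².
ΔT = λ ΔF = 0.58 × 4.19 = 2.4302 K.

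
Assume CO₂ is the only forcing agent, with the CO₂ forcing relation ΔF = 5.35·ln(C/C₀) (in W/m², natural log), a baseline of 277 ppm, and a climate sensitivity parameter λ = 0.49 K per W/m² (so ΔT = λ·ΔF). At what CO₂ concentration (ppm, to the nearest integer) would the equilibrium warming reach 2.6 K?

Required forcing: ΔF = ΔT/λ = 2.6/0.49 = 5.3061 W/m².
Then ln(C/277) = ΔF/5.35 = 5.3061/5.35 = 0.99179.
So C = 277 × e^0.99179 = 277 × 2.69606 = 746.81 ppm.

C ≈ 747 ppm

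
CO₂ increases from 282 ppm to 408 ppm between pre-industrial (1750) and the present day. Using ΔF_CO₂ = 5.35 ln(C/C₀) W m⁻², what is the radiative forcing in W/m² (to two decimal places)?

CO₂: 5.35 × ln(408/282) = 5.35 × ln(1.44681) = 5.35 × 0.36936 = 1.9761 W/m².

ΔF = 1.98 W/m²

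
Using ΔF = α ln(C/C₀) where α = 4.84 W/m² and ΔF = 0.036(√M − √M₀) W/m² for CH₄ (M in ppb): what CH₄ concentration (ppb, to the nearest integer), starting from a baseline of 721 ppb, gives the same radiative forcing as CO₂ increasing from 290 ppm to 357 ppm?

M ≈ 3003 ppb

CO₂ forcing: 4.84 × ln(357/290) = 4.84 × 0.207855 = 1.00602 W/m².
Set 0.036(√M − √721) = 1.00602: √M = 1.00602/0.036 + √721 = 27.9450 + 26.8514 = 54.7964.
M = (54.7964)² = 3002.65 ppb.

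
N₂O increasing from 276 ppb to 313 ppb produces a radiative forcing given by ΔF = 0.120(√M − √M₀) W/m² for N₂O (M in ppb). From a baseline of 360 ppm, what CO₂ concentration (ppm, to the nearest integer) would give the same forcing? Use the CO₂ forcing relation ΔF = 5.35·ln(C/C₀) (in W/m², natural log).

N₂O forcing: 0.120 × (√313 − √276) = 0.120 × (17.6918 − 16.6132) = 0.120 × 1.0786 = 0.12943 W/m².
Set 5.35 ln(C/360) = 0.12943: ln(C/360) = 0.12943/5.35 = 0.02419, so C = 360 × e^0.02419 = 360 × 1.02448 = 368.81 ppm.

C ≈ 369 ppm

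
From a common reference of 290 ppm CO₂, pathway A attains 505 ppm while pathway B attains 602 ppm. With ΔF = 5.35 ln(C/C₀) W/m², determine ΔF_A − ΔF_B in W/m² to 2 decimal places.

ΔF_A − ΔF_B = -0.94 W/m²

ΔF_A = 5.35 ln(505/290) = 5.35 × 0.55468 = 2.9675 W/m².
ΔF_B = 5.35 ln(602/290) = 5.35 × 0.73038 = 3.9075 W/m².
Difference: 2.9675 − 3.9075 = -0.9400 W/m².
(Equivalently, ΔF_A − ΔF_B = 5.35 ln(505/602) = 5.35 × -0.17570 = -0.9400 W/m².)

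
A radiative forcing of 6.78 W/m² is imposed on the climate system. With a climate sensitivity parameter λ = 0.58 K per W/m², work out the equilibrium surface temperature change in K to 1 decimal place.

ΔT = 3.9 K

ΔT = λ ΔF = 0.58 × 6.78 = 3.9324 K.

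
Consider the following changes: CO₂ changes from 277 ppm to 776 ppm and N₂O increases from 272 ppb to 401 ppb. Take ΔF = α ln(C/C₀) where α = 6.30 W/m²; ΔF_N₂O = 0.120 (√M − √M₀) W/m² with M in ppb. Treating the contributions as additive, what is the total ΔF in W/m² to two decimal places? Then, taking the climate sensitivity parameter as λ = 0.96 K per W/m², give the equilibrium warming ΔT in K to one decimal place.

ΔF = 6.91 W/m²; ΔT = 6.6 K

CO₂: 6.30 × ln(776/277) = 6.30 × ln(2.80144) = 6.30 × 1.03013 = 6.4898 W/m².
N₂O: 0.120 × (√401 − √272) = 0.120 × (20.0250 − 16.4924) = 0.120 × 3.5326 = 0.4239 W/m².
Total ΔF = 6.4898 + 0.4239 = 6.9137 W/m².
ΔT = λ ΔF = 0.96 × 6.91 = 6.6336 K.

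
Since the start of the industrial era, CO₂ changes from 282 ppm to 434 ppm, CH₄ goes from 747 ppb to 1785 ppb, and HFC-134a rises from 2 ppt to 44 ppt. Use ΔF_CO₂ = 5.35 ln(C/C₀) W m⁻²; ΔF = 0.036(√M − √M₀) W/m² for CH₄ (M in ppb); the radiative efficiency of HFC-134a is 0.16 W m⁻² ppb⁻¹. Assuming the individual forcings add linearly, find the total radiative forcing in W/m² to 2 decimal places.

CO₂: 5.35 × ln(434/282) = 5.35 × ln(1.53901) = 5.35 × 0.43114 = 2.3066 W/m².
CH₄: 0.036 × (√1785 − √747) = 0.036 × (42.2493 − 27.3313) = 0.036 × 14.9180 = 0.5370 W/m².
HFC-134a: Δ = 44 − 2 = 42 ppt = 0.042 ppb; ΔF = 0.16 × 0.042 = 0.0067 W/m².
Total ΔF = 2.3066 + 0.5370 + 0.0067 = 2.8503 W/m².

ΔF = 2.85 W/m²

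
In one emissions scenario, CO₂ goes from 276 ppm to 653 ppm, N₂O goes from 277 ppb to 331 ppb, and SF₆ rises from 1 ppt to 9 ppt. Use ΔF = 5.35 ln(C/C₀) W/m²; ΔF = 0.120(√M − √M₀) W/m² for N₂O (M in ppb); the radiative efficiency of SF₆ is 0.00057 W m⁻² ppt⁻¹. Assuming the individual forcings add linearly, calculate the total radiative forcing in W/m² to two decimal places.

CO₂: 5.35 × ln(653/276) = 5.35 × ln(2.36594) = 5.35 × 0.86118 = 4.6073 W/m².
N₂O: 0.120 × (√331 − √277) = 0.120 × (18.1934 − 16.6433) = 0.120 × 1.5501 = 0.1860 W/m².
SF₆: ΔF = 0.00057 × (9 − 1) = 0.00057 × 8 = 0.0046 W/m².
Total ΔF = 4.6073 + 0.1860 + 0.0046 = 4.7979 W/m².

ΔF = 4.80 W/m²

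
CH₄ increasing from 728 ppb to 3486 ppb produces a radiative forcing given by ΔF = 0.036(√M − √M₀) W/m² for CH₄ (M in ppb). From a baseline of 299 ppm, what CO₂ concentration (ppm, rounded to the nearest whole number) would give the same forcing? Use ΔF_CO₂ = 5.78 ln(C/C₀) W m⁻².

CH₄ forcing: 0.036 × (√3486 − √728) = 0.036 × (59.0424 − 26.9815) = 0.036 × 32.0609 = 1.15419 W/m².
Set 5.78 ln(C/299) = 1.15419: ln(C/299) = 1.15419/5.78 = 0.19969, so C = 299 × e^0.19969 = 299 × 1.22102 = 365.08 ppm.

C ≈ 365 ppm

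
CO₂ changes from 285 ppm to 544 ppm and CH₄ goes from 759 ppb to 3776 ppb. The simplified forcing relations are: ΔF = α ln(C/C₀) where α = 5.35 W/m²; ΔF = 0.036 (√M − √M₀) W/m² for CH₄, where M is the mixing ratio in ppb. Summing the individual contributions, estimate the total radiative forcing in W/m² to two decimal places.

ΔF = 4.68 W/m²

CO₂: 5.35 × ln(544/285) = 5.35 × ln(1.90877) = 5.35 × 0.64646 = 3.4586 W/m².
CH₄: 0.036 × (√3776 − √759) = 0.036 × (61.4492 − 27.5500) = 0.036 × 33.8992 = 1.2204 W/m².
Total ΔF = 3.4586 + 1.2204 = 4.6790 W/m².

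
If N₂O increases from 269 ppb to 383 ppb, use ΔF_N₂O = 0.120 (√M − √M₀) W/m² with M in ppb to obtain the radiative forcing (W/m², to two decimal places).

ΔF = 0.38 W/m²

N₂O: 0.120 × (√383 − √269) = 0.120 × (19.5704 − 16.4012) = 0.120 × 3.1692 = 0.3803 W/m².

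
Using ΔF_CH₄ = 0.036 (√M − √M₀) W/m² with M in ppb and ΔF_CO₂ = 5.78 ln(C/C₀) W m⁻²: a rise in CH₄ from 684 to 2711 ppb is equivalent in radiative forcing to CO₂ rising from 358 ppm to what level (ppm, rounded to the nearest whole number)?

CH₄ forcing: 0.036 × (√2711 − √684) = 0.036 × (52.0673 − 26.1534) = 0.036 × 25.9139 = 0.93290 W/m².
Set 5.78 ln(C/358) = 0.93290: ln(C/358) = 0.93290/5.78 = 0.16140, so C = 358 × e^0.16140 = 358 × 1.17515 = 420.70 ppm.

C ≈ 421 ppm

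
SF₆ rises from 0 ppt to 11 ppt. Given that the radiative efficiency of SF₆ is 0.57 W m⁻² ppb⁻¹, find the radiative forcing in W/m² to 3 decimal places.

ΔF = 0.006 W/m²

SF₆: Δ = 11 − 0 = 11 ppt = 0.011 ppb; ΔF = 0.57 × 0.011 = 0.0063 W/m².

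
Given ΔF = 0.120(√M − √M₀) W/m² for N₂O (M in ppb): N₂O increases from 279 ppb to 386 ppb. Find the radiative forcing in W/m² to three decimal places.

N₂O: 0.120 × (√386 − √279) = 0.120 × (19.6469 − 16.7033) = 0.120 × 2.9436 = 0.3532 W/m².

ΔF = 0.353 W/m²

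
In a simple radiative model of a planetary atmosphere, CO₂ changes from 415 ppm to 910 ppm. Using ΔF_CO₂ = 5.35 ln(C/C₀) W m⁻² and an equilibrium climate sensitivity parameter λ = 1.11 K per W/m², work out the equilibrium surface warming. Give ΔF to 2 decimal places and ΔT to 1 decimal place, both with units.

CO₂: 5.35 × ln(910/415) = 5.35 × ln(2.19277) = 5.35 × 0.78517 = 4.2007 W/m².
ΔT = λ ΔF = 1.11 × 4.20 = 4.6620 K.

ΔF = 4.20 W/m²; ΔT = 4.7 K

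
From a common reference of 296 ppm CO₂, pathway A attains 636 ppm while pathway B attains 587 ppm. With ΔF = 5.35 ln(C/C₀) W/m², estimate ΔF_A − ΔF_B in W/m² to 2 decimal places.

ΔF_A − ΔF_B = 0.43 W/m²

ΔF_A = 5.35 ln(636/296) = 5.35 × 0.76484 = 4.0919 W/m².
ΔF_B = 5.35 ln(587/296) = 5.35 × 0.68467 = 3.6630 W/m².
Difference: 4.0919 − 3.6630 = 0.4289 W/m².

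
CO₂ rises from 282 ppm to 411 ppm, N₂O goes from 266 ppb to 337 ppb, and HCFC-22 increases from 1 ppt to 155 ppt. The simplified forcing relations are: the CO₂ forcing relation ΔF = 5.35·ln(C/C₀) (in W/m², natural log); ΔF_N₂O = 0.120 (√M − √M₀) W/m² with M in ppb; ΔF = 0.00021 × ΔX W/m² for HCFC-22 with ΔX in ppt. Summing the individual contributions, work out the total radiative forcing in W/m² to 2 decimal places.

CO₂: 5.35 × ln(411/282) = 5.35 × ln(1.45745) = 5.35 × 0.37669 = 2.0153 W/m².
N₂O: 0.120 × (√337 − √266) = 0.120 × (18.3576 − 16.3095) = 0.120 × 2.0481 = 0.2458 W/m².
HCFC-22: ΔF = 0.00021 × (155 − 1) = 0.00021 × 154 = 0.0323 W/m².
Total ΔF = 2.0153 + 0.2458 + 0.0323 = 2.2934 W/m².

ΔF = 2.29 W/m²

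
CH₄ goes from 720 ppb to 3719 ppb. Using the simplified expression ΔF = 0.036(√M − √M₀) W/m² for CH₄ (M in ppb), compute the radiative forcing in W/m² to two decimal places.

CH₄: 0.036 × (√3719 − √720) = 0.036 × (60.9836 − 26.8328) = 0.036 × 34.1508 = 1.2294 W/m².

ΔF = 1.23 W/m²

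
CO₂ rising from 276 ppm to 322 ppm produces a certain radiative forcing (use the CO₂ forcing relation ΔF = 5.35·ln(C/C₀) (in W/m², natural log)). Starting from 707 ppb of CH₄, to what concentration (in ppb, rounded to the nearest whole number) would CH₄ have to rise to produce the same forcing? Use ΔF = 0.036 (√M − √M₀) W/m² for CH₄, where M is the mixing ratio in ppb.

M ≈ 2450 ppb

CO₂ forcing: 5.35 × ln(322/276) = 5.35 × 0.154151 = 0.82471 W/m².
Set 0.036(√M − √707) = 0.82471: √M = 0.82471/0.036 + √707 = 22.9086 + 26.5895 = 49.4981.
M = (49.4981)² = 2450.06 ppb.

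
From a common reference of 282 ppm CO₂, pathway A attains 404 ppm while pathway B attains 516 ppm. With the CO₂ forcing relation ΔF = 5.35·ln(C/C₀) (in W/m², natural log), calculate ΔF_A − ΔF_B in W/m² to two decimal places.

ΔF_A − ΔF_B = -1.31 W/m²

ΔF_A = 5.35 ln(404/282) = 5.35 × 0.35951 = 1.9234 W/m².
ΔF_B = 5.35 ln(516/282) = 5.35 × 0.60420 = 3.2325 W/m².
Difference: 1.9234 − 3.2325 = -1.3091 W/m².
(Equivalently, ΔF_A − ΔF_B = 5.35 ln(404/516) = 5.35 × -0.24469 = -1.3091 W/m².)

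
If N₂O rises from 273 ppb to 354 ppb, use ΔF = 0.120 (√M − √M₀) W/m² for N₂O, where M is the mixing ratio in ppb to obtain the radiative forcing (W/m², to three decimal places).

N₂O: 0.120 × (√354 − √273) = 0.120 × (18.8149 − 16.5227) = 0.120 × 2.2922 = 0.2751 W/m².

ΔF = 0.275 W/m²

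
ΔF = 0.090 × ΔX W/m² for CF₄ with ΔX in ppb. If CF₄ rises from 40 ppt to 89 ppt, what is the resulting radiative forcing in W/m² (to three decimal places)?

ΔF = 0.004 W/m²

CF₄: Δ = 89 − 40 = 49 ppt = 0.049 ppb; ΔF = 0.090 × 0.049 = 0.0044 W/m².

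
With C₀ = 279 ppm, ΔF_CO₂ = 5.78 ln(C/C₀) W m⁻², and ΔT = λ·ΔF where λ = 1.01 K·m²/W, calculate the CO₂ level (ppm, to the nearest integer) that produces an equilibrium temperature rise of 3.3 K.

C ≈ 491 ppm

Required forcing: ΔF = ΔT/λ = 3.3/1.01 = 3.2673 W/m².
Then ln(C/279) = ΔF/5.78 = 3.2673/5.78 = 0.56528.
So C = 279 × e^0.56528 = 279 × 1.75994 = 491.02 ppm.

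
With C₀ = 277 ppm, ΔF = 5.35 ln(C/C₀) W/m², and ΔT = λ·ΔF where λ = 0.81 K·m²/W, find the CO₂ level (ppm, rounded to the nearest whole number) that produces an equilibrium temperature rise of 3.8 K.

Required forcing: ΔF = ΔT/λ = 3.8/0.81 = 4.6914 W/m².
Then ln(C/277) = ΔF/5.35 = 4.6914/5.35 = 0.87690.
So C = 277 × e^0.87690 = 277 × 2.40344 = 665.75 ppm.

C ≈ 666 ppm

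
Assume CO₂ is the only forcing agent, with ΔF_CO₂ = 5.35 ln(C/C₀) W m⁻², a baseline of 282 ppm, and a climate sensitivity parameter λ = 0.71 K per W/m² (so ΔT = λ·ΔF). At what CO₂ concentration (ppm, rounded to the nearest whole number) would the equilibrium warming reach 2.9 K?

Required forcing: ΔF = ΔT/λ = 2.9/0.71 = 4.0845 W/m².
Then ln(C/282) = ΔF/5.35 = 4.0845/5.35 = 0.76346.
So C = 282 × e^0.76346 = 282 × 2.14569 = 605.08 ppm.

C ≈ 605 ppm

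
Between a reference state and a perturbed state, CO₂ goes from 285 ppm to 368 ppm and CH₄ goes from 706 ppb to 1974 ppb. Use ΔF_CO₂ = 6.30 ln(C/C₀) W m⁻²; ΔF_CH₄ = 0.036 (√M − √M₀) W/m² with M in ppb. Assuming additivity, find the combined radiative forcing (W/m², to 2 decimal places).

ΔF = 2.25 W/m²

CO₂: 6.30 × ln(368/285) = 6.30 × ln(1.29123) = 6.30 × 0.25560 = 1.6103 W/m².
CH₄: 0.036 × (√1974 − √706) = 0.036 × (44.4297 − 26.5707) = 0.036 × 17.8590 = 0.6429 W/m².
Total ΔF = 1.6103 + 0.6429 = 2.2532 W/m².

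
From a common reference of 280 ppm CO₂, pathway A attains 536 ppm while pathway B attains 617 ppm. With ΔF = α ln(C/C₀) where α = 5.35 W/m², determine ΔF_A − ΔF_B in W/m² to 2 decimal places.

ΔF_A − ΔF_B = -0.75 W/m²

ΔF_A = 5.35 ln(536/280) = 5.35 × 0.64934 = 3.4740 W/m².
ΔF_B = 5.35 ln(617/280) = 5.35 × 0.79008 = 4.2269 W/m².
Difference: 3.4740 − 4.2269 = -0.7529 W/m².
(Equivalently, ΔF_A − ΔF_B = 5.35 ln(536/617) = 5.35 × -0.14073 = -0.7529 W/m².)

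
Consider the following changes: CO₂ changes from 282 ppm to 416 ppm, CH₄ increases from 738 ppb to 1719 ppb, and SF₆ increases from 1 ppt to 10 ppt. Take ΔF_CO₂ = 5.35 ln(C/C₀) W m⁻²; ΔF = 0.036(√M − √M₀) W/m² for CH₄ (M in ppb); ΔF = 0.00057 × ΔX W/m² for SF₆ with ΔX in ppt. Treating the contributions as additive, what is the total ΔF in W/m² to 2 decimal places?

ΔF = 2.60 W/m²

CO₂: 5.35 × ln(416/282) = 5.35 × ln(1.47518) = 5.35 × 0.38878 = 2.0800 W/m².
CH₄: 0.036 × (√1719 − √738) = 0.036 × (41.4608 − 27.1662) = 0.036 × 14.2946 = 0.5146 W/m².
SF₆: ΔF = 0.00057 × (10 − 1) = 0.00057 × 9 = 0.0051 W/m².
Total ΔF = 2.0800 + 0.5146 + 0.0051 = 2.5997 W/m².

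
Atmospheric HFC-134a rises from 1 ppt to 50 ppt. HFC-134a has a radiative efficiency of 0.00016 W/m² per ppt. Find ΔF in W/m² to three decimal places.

HFC-134a: ΔF = 0.00016 × (50 − 1) = 0.00016 × 49 = 0.0078 W/m².

ΔF = 0.008 W/m²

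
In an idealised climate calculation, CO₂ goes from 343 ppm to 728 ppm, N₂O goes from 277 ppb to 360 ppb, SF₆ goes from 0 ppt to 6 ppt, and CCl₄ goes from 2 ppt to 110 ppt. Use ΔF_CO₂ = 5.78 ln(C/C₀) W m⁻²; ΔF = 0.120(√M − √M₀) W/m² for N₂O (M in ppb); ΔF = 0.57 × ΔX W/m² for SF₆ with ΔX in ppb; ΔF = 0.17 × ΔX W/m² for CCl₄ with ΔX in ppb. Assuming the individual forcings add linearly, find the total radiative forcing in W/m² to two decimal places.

CO₂: 5.78 × ln(728/343) = 5.78 × ln(2.12245) = 5.78 × 0.75257 = 4.3499 W/m².
N₂O: 0.120 × (√360 − √277) = 0.120 × (18.9737 − 16.6433) = 0.120 × 2.3304 = 0.2796 W/m².
SF₆: Δ = 6 − 0 = 6 ppt = 0.006 ppb; ΔF = 0.57 × 0.006 = 0.0034 W/m².
CCl₄: Δ = 110 − 2 = 108 ppt = 0.108 ppb; ΔF = 0.17 × 0.108 = 0.0184 W/m².
Total ΔF = 4.3499 + 0.2796 + 0.0034 + 0.0184 = 4.6513 W/m².

ΔF = 4.65 W/m²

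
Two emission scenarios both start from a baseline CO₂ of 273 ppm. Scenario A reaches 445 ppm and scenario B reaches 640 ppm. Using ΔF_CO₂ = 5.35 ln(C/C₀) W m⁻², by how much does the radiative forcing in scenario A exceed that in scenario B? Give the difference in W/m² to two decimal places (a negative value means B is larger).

ΔF_A − ΔF_B = -1.94 W/m²

ΔF_A = 5.35 ln(445/273) = 5.35 × 0.48860 = 2.6140 W/m².
ΔF_B = 5.35 ln(640/273) = 5.35 × 0.85200 = 4.5582 W/m².
Difference: 2.6140 − 4.5582 = -1.9442 W/m².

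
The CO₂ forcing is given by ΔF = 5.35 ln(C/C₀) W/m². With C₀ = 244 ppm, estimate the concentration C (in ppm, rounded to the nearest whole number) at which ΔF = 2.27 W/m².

Set 5.35 ln(C/244) = 2.27, so ln(C/244) = 2.27/5.35 = 0.42430.
Then C/244 = e^0.42430 = 1.52852, giving C = 244 × 1.52852 = 372.96 ppm.

C ≈ 373 ppm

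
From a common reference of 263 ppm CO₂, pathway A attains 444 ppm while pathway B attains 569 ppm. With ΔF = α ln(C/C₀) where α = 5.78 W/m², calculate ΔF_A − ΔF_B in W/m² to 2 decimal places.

ΔF_A − ΔF_B = -1.43 W/m²

ΔF_A = 5.78 ln(444/263) = 5.78 × 0.52367 = 3.0268 W/m².
ΔF_B = 5.78 ln(569/263) = 5.78 × 0.77173 = 4.4606 W/m².
Difference: 3.0268 − 4.4606 = -1.4338 W/m².
(Equivalently, ΔF_A − ΔF_B = 5.78 ln(444/569) = 5.78 × -0.24806 = -1.4338 W/m².)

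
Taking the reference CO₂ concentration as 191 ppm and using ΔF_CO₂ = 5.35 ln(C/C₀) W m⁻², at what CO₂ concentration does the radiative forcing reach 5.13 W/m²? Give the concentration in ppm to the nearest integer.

Set 5.35 ln(C/191) = 5.13, so ln(C/191) = 5.13/5.35 = 0.95888.
Then C/191 = e^0.95888 = 2.60877, giving C = 191 × 2.60877 = 498.28 ppm.

C ≈ 498 ppm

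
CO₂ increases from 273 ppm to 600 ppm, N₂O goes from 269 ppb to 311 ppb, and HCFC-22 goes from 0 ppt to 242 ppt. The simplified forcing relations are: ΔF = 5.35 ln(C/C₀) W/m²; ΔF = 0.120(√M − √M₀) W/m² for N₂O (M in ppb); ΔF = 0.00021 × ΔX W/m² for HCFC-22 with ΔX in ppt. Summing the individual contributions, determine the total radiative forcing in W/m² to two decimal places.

CO₂: 5.35 × ln(600/273) = 5.35 × ln(2.19780) = 5.35 × 0.78746 = 4.2129 W/m².
N₂O: 0.120 × (√311 − √269) = 0.120 × (17.6352 − 16.4012) = 0.120 × 1.2340 = 0.1481 W/m².
HCFC-22: ΔF = 0.00021 × (242 − 0) = 0.00021 × 242 = 0.0508 W/m².
Total ΔF = 4.2129 + 0.1481 + 0.0508 = 4.4118 W/m².

ΔF = 4.41 W/m²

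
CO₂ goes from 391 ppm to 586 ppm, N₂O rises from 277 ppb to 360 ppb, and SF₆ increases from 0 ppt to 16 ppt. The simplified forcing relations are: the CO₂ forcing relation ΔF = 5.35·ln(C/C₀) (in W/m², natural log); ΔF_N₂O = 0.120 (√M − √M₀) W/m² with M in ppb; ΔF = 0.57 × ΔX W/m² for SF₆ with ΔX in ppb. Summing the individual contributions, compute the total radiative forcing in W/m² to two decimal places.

CO₂: 5.35 × ln(586/391) = 5.35 × ln(1.49872) = 5.35 × 0.40461 = 2.1647 W/m².
N₂O: 0.120 × (√360 − √277) = 0.120 × (18.9737 − 16.6433) = 0.120 × 2.3304 = 0.2796 W/m².
SF₆: Δ = 16 − 0 = 16 ppt = 0.016 ppb; ΔF = 0.57 × 0.016 = 0.0091 W/m².
Total ΔF = 2.1647 + 0.2796 + 0.0091 = 2.4534 W/m².

ΔF = 2.45 W/m²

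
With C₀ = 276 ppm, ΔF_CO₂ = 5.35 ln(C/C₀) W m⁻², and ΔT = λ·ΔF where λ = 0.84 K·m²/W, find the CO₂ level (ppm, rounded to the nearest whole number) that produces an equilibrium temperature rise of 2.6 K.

Required forcing: ΔF = ΔT/λ = 2.6/0.84 = 3.0952 W/m².
Then ln(C/276) = ΔF/5.35 = 3.0952/5.35 = 0.57854.
So C = 276 × e^0.57854 = 276 × 1.78343 = 492.23 ppm.

C ≈ 492 ppm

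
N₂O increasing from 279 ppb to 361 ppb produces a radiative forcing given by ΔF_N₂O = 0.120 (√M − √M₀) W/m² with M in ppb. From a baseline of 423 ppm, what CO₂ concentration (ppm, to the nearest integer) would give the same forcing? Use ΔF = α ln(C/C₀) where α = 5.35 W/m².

C ≈ 445 ppm

N₂O forcing: 0.120 × (√361 − √279) = 0.120 × (19.0000 − 16.7033) = 0.120 × 2.2967 = 0.27560 W/m².
Set 5.35 ln(C/423) = 0.27560: ln(C/423) = 0.27560/5.35 = 0.05151, so C = 423 × e^0.05151 = 423 × 1.05286 = 445.36 ppm.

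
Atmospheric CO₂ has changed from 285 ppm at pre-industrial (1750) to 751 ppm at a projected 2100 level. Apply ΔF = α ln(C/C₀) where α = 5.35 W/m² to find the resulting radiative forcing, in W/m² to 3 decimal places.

ΔF = 5.184 W/m²

CO₂: 5.35 × ln(751/285) = 5.35 × ln(2.63509) = 5.35 × 0.96892 = 5.1837 W/m².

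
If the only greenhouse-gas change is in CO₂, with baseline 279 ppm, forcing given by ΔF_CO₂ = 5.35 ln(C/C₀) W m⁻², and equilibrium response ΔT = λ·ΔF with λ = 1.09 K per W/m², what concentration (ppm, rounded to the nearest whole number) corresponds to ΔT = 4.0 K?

Required forcing: ΔF = ΔT/λ = 4.0/1.09 = 3.6697 W/m².
Then ln(C/279) = ΔF/5.35 = 3.6697/5.35 = 0.68593.
So C = 279 × e^0.68593 = 279 × 1.98562 = 553.99 ppm.

C ≈ 554 ppm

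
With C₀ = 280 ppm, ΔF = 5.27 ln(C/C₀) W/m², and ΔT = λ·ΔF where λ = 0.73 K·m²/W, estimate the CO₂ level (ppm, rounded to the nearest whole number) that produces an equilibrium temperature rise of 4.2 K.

C ≈ 834 ppm

Required forcing: ΔF = ΔT/λ = 4.2/0.73 = 5.7534 W/m².
Then ln(C/280) = ΔF/5.27 = 5.7534/5.27 = 1.09173.
So C = 280 × e^1.09173 = 280 × 2.97942 = 834.24 ppm.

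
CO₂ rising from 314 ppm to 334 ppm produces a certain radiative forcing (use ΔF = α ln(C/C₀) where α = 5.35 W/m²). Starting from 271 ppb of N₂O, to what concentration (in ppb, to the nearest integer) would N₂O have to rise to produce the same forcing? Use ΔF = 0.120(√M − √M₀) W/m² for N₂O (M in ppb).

M ≈ 369 ppb

CO₂ forcing: 5.35 × ln(334/314) = 5.35 × 0.061748 = 0.33035 W/m².
Set 0.120(√M − √271) = 0.33035: √M = 0.33035/0.120 + √271 = 2.7529 + 16.4621 = 19.2150.
M = (19.2150)² = 369.22 ppb.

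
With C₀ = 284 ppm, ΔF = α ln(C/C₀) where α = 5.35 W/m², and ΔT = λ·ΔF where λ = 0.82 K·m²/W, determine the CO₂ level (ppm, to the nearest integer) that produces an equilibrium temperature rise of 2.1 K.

Required forcing: ΔF = ΔT/λ = 2.1/0.82 = 2.5610 W/m².
Then ln(C/284) = ΔF/5.35 = 2.5610/5.35 = 0.47869.
So C = 284 × e^0.47869 = 284 × 1.61396 = 458.36 ppm.

C ≈ 458 ppm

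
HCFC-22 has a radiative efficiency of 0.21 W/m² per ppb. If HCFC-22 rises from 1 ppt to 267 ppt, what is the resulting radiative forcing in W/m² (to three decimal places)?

HCFC-22: Δ = 267 − 1 = 266 ppt = 0.266 ppb; ΔF = 0.21 × 0.266 = 0.0559 W/m².

ΔF = 0.056 W/m²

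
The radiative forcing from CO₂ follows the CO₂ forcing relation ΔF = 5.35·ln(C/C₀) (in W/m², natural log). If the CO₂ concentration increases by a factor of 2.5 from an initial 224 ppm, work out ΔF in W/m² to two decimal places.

ΔF = 5.35 × ln(2.5) = 5.35 × 0.91629 = 4.9022 W/m².

ΔF = 4.90 W/m²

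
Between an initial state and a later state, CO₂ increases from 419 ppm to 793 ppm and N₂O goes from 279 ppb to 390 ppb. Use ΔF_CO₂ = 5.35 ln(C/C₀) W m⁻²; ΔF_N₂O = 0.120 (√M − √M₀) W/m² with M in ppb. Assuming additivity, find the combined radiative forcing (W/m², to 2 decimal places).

CO₂: 5.35 × ln(793/419) = 5.35 × ln(1.89260) = 5.35 × 0.63795 = 3.4130 W/m².
N₂O: 0.120 × (√390 − √279) = 0.120 × (19.7484 − 16.7033) = 0.120 × 3.0451 = 0.3654 W/m².
Total ΔF = 3.4130 + 0.3654 = 3.7784 W/m².

ΔF = 3.78 W/m²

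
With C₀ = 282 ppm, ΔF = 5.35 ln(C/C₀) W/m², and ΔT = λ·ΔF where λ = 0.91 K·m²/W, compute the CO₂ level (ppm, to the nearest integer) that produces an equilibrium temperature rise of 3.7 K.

Required forcing: ΔF = ΔT/λ = 3.7/0.91 = 4.0659 W/m².
Then ln(C/282) = ΔF/5.35 = 4.0659/5.35 = 0.75998.
So C = 282 × e^0.75998 = 282 × 2.13823 = 602.98 ppm.

C ≈ 603 ppm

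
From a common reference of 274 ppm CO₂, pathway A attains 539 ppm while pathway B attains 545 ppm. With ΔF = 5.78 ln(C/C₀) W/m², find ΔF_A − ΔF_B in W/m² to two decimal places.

ΔF_A = 5.78 ln(539/274) = 5.78 × 0.67659 = 3.9107 W/m².
ΔF_B = 5.78 ln(545/274) = 5.78 × 0.68766 = 3.9747 W/m².
Difference: 3.9107 − 3.9747 = -0.0640 W/m².

ΔF_A − ΔF_B = -0.06 W/m²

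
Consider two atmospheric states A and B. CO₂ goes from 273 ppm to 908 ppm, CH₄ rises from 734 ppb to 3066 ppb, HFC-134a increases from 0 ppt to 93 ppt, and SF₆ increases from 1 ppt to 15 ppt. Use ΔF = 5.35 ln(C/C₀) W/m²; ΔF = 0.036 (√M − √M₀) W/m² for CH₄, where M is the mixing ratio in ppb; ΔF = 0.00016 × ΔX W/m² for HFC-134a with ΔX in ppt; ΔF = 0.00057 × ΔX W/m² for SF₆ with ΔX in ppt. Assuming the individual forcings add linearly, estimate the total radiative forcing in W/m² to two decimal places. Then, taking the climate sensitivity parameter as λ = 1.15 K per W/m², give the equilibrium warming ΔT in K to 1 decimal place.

CO₂: 5.35 × ln(908/273) = 5.35 × ln(3.32601) = 5.35 × 1.20177 = 6.4295 W/m².
CH₄: 0.036 × (√3066 − √734) = 0.036 × (55.3715 − 27.0924) = 0.036 × 28.2791 = 1.0180 W/m².
HFC-134a: ΔF = 0.00016 × (93 − 0) = 0.00016 × 93 = 0.0149 W/m².
SF₆: ΔF = 0.00057 × (15 − 1) = 0.00057 × 14 = 0.0080 W/m².
Total ΔF = 6.4295 + 1.0180 + 0.0149 + 0.0080 = 7.4704 W/m².
ΔT = λ ΔF = 1.15 × 7.47 = 8.5905 K.

ΔF = 7.47 W/m²; ΔT = 8.6 K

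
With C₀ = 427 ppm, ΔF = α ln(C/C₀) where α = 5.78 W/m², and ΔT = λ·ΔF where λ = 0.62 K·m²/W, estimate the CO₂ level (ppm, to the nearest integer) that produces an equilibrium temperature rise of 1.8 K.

Required forcing: ΔF = ΔT/λ = 1.8/0.62 = 2.9032 W/m².
Then ln(C/427) = ΔF/5.78 = 2.9032/5.78 = 0.50228.
So C = 427 × e^0.50228 = 427 × 1.65248 = 705.61 ppm.

C ≈ 706 ppm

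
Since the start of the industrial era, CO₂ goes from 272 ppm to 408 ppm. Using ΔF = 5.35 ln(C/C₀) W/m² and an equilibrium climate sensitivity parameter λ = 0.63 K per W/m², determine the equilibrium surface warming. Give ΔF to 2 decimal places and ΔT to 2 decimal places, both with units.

CO₂: 5.35 × ln(408/272) = 5.35 × ln(1.50000) = 5.35 × 0.40547 = 2.1693 W/m².
ΔT = λ ΔF = 0.63 × 2.17 = 1.3671 K.

ΔF = 2.17 W/m²; ΔT = 1.37 K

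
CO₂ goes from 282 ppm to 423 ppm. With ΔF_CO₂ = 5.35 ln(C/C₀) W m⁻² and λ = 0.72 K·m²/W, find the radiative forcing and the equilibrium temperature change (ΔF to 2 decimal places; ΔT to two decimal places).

CO₂: 5.35 × ln(423/282) = 5.35 × ln(1.50000) = 5.35 × 0.40547 = 2.1693 W/m².
ΔT = λ ΔF = 0.72 × 2.17 = 1.5624 K.

ΔF = 2.17 W/m²; ΔT = 1.56 K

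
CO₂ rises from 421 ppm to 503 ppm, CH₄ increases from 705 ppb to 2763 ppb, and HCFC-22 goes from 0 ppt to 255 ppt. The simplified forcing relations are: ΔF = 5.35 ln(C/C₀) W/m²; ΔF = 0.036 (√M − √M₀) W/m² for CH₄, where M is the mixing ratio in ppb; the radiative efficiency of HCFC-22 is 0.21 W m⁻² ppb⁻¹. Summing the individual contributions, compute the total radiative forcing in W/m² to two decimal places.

ΔF = 1.94 W/m²

CO₂: 5.35 × ln(503/421) = 5.35 × ln(1.19477) = 5.35 × 0.17795 = 0.9520 W/m².
CH₄: 0.036 × (√2763 − √705) = 0.036 × (52.5642 − 26.5518) = 0.036 × 26.0124 = 0.9364 W/m².
HCFC-22: Δ = 255 − 0 = 255 ppt = 0.255 ppb; ΔF = 0.21 × 0.255 = 0.0536 W/m².
Total ΔF = 0.9520 + 0.9364 + 0.0536 = 1.9420 W/m².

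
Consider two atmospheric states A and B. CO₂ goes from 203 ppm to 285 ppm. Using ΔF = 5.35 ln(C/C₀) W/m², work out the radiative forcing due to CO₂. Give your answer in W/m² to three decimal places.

ΔF = 1.815 W/m²

CO₂ absorption bands are partially saturated, so forcing scales with the logarithm of the concentration ratio.
CO₂: 5.35 × ln(285/203) = 5.35 × ln(1.40394) = 5.35 × 0.33928 = 1.8151 W/m².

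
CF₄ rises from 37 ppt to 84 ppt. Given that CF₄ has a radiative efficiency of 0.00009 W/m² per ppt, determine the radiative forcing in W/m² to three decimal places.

ΔF = 0.004 W/m²

CF₄: ΔF = 0.00009 × (84 − 37) = 0.00009 × 47 = 0.0042 W/m².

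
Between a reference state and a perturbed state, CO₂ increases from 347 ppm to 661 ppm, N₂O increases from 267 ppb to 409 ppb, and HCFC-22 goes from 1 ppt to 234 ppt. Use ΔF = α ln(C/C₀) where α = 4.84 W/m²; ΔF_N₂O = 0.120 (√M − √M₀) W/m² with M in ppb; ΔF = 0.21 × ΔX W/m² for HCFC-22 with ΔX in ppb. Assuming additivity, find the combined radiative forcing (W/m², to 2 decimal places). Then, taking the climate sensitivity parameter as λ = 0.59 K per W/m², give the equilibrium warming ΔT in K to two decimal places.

ΔF = 3.63 W/m²; ΔT = 2.14 K

CO₂: 4.84 × ln(661/347) = 4.84 × ln(1.90490) = 4.84 × 0.64443 = 3.1190 W/m².
N₂O: 0.120 × (√409 − √267) = 0.120 × (20.2237 − 16.3401) = 0.120 × 3.8836 = 0.4660 W/m².
HCFC-22: Δ = 234 − 1 = 233 ppt = 0.233 ppb; ΔF = 0.21 × 0.233 = 0.0489 W/m².
Total ΔF = 3.1190 + 0.4660 + 0.0489 = 3.6339 W/m².
ΔT = λ ΔF = 0.59 × 3.63 = 2.1417 K.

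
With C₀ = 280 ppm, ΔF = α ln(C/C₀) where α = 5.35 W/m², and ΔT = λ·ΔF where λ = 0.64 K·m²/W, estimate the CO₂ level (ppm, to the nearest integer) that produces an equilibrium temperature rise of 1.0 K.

Required forcing: ΔF = ΔT/λ = 1.0/0.64 = 1.5625 W/m².
Then ln(C/280) = ΔF/5.35 = 1.5625/5.35 = 0.29206.
So C = 280 × e^0.29206 = 280 × 1.33918 = 374.97 ppm.

C ≈ 375 ppm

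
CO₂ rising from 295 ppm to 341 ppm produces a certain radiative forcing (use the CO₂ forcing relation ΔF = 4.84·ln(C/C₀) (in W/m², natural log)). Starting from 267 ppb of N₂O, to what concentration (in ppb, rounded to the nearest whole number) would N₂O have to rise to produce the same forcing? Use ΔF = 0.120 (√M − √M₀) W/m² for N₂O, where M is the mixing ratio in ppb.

CO₂ forcing: 4.84 × ln(341/295) = 4.84 × 0.144907 = 0.70135 W/m².
Set 0.120(√M − √267) = 0.70135: √M = 0.70135/0.120 + √267 = 5.8446 + 16.3401 = 22.1847.
M = (22.1847)² = 492.16 ppb.

M ≈ 492 ppb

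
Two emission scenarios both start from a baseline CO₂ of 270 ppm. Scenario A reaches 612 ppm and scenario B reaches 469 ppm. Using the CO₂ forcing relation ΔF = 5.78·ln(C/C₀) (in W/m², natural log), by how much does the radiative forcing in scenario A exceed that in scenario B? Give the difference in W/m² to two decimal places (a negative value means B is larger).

ΔF_A = 5.78 ln(612/270) = 5.78 × 0.81831 = 4.7298 W/m².
ΔF_B = 5.78 ln(469/270) = 5.78 × 0.55218 = 3.1916 W/m².
Difference: 4.7298 − 3.1916 = 1.5382 W/m².
(Equivalently, ΔF_A − ΔF_B = 5.78 ln(612/469) = 5.78 × 0.26613 = 1.5382 W/m².)

ΔF_A − ΔF_B = 1.54 W/m²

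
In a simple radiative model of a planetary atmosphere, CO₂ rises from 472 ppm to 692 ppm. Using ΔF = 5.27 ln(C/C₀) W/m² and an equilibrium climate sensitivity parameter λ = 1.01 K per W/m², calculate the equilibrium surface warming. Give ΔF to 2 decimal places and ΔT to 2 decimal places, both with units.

ΔF = 2.02 W/m²; ΔT = 2.04 K

CO₂: 5.27 × ln(692/472) = 5.27 × ln(1.46610) = 5.27 × 0.38261 = 2.0164 W/m².
ΔT = λ ΔF = 1.01 × 2.02 = 2.0402 K.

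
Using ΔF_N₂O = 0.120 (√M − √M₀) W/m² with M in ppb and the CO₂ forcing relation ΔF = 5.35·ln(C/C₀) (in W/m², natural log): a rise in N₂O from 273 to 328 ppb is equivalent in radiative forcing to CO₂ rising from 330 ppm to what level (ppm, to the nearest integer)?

N₂O forcing: 0.120 × (√328 − √273) = 0.120 × (18.1108 − 16.5227) = 0.120 × 1.5881 = 0.19057 W/m².
Set 5.35 ln(C/330) = 0.19057: ln(C/330) = 0.19057/5.35 = 0.03562, so C = 330 × e^0.03562 = 330 × 1.03626 = 341.97 ppm.

C ≈ 342 ppm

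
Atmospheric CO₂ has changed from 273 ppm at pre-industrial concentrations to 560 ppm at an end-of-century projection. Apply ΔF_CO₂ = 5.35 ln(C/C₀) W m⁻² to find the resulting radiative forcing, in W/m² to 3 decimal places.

CO₂: 5.35 × ln(560/273) = 5.35 × ln(2.05128) = 5.35 × 0.71846 = 3.8438 W/m².

ΔF = 3.844 W/m²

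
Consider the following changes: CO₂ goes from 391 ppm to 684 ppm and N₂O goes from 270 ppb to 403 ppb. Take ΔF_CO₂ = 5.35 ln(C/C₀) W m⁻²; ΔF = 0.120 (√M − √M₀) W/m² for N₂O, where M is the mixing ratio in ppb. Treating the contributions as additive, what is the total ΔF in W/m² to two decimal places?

ΔF = 3.43 W/m²

CO₂: 5.35 × ln(684/391) = 5.35 × ln(1.74936) = 5.35 × 0.55925 = 2.9920 W/m².
N₂O: 0.120 × (√403 − √270) = 0.120 × (20.0749 − 16.4317) = 0.120 × 3.6432 = 0.4372 W/m².
Total ΔF = 2.9920 + 0.4372 = 3.4292 W/m².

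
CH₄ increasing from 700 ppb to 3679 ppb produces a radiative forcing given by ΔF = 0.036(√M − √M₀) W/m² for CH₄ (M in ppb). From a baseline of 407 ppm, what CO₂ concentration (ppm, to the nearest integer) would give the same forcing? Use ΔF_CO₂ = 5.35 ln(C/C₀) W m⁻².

C ≈ 512 ppm

CH₄ forcing: 0.036 × (√3679 − √700) = 0.036 × (60.6548 − 26.4575) = 0.036 × 34.1973 = 1.23110 W/m².
Set 5.35 ln(C/407) = 1.23110: ln(C/407) = 1.23110/5.35 = 0.23011, so C = 407 × e^0.23011 = 407 × 1.25874 = 512.31 ppm.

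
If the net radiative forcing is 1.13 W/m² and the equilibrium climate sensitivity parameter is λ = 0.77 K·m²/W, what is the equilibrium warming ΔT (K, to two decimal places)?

ΔT = λ ΔF = 0.77 × 1.13 = 0.8701 K.

ΔT = 0.87 K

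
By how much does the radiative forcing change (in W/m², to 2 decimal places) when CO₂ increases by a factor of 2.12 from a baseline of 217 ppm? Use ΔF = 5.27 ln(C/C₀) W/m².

Because the forcing depends only on the ratio C/C₀, the initial concentration does not enter.
ΔF = 5.27 × ln(2.12) = 5.27 × 0.75142 = 3.9600 W/m².

ΔF = 3.96 W/m²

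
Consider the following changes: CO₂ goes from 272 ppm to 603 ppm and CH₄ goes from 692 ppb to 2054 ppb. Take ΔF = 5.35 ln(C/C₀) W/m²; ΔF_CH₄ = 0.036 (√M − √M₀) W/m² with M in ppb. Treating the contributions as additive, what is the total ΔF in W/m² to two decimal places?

ΔF = 4.94 W/m²

CO₂: 5.35 × ln(603/272) = 5.35 × ln(2.21691) = 5.35 × 0.79611 = 4.2592 W/m².
CH₄: 0.036 × (√2054 − √692) = 0.036 × (45.3211 − 26.3059) = 0.036 × 19.0152 = 0.6845 W/m².
Total ΔF = 4.2592 + 0.6845 = 4.9437 W/m².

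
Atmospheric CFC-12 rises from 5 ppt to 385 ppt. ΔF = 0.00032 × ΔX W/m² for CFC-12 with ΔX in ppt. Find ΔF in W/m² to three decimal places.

ΔF = 0.122 W/m²

CFC-12: ΔF = 0.00032 × (385 − 5) = 0.00032 × 380 = 0.1216 W/m².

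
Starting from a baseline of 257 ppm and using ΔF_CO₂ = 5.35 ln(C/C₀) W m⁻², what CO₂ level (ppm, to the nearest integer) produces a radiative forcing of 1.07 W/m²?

C ≈ 314 ppm

Set 5.35 ln(C/257) = 1.07, so ln(C/257) = 1.07/5.35 = 0.20000.
Then C/257 = e^0.20000 = 1.22140, giving C = 257 × 1.22140 = 313.90 ppm.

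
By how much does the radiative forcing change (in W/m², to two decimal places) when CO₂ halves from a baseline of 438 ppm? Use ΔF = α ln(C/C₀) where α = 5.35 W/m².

Because the forcing depends only on the ratio C/C₀, the initial concentration does not enter.
ΔF = 5.35 × ln(0.5) = 5.35 × -0.69315 = -3.7084 W/m².

ΔF = -3.71 W/m²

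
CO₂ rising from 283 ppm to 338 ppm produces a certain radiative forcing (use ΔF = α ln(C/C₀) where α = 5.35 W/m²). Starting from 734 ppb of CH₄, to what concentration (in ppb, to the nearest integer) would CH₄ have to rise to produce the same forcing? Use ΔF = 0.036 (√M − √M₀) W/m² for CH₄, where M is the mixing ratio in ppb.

CO₂ forcing: 5.35 × ln(338/283) = 5.35 × 0.177599 = 0.95015 W/m².
Set 0.036(√M − √734) = 0.95015: √M = 0.95015/0.036 + √734 = 26.3931 + 27.0924 = 53.4855.
M = (53.4855)² = 2860.70 ppb.

M ≈ 2861 ppb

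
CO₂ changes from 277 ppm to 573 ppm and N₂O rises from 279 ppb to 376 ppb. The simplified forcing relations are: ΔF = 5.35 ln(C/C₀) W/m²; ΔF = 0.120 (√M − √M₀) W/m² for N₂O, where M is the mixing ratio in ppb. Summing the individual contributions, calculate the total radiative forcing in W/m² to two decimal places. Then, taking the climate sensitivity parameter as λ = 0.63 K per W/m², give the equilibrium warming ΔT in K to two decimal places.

CO₂: 5.35 × ln(573/277) = 5.35 × ln(2.06859) = 5.35 × 0.72687 = 3.8888 W/m².
N₂O: 0.120 × (√376 − √279) = 0.120 × (19.3907 − 16.7033) = 0.120 × 2.6874 = 0.3225 W/m².
Total ΔF = 3.8888 + 0.3225 = 4.2113 W/m².
ΔT = λ ΔF = 0.63 × 4.21 = 2.6523 K.

ΔF = 4.21 W/m²; ΔT = 2.65 K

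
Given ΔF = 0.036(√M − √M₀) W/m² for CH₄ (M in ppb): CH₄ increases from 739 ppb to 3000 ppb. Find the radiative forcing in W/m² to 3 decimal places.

ΔF = 0.993 W/m²

CH₄: 0.036 × (√3000 − √739) = 0.036 × (54.7723 − 27.1846) = 0.036 × 27.5877 = 0.9932 W/m².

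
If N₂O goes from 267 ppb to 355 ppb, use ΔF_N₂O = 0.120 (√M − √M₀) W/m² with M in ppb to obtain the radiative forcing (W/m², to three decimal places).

N₂O: 0.120 × (√355 − √267) = 0.120 × (18.8414 − 16.3401) = 0.120 × 2.5013 = 0.3002 W/m².

ΔF = 0.300 W/m²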